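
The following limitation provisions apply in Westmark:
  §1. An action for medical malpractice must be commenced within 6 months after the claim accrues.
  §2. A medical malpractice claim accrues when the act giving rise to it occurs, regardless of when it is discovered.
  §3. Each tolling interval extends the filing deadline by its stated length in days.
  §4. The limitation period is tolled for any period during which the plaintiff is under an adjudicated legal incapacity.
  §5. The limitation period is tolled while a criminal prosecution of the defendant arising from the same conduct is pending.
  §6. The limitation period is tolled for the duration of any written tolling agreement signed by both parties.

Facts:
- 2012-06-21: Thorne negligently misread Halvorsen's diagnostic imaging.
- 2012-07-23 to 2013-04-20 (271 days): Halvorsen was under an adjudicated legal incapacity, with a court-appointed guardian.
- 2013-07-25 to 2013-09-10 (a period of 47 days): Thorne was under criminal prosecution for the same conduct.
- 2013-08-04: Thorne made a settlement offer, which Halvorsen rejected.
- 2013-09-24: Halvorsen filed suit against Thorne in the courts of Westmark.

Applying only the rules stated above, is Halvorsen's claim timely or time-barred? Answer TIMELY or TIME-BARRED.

TIMELY

The claim accrued on 2012-06-21, the date of the act.
Adding the 6 months base period to 2012-06-21 gives a deadline of 2012-12-21, before any tolling.
The plaintiff's legal incapacity from 2012-07-23 to 2013-04-20 tolled the period for 271 days, extending the deadline to 2013-09-18.
The period was tolled for 47 days by the pending criminal prosecution (2013-07-25 to 2013-09-10), pushing the deadline to 2013-11-04.
The other events in the timeline have no effect on the limitation period under the stated rules.
The 2013-09-24 filing precedes the 2013-11-04 deadline; the claim is timely.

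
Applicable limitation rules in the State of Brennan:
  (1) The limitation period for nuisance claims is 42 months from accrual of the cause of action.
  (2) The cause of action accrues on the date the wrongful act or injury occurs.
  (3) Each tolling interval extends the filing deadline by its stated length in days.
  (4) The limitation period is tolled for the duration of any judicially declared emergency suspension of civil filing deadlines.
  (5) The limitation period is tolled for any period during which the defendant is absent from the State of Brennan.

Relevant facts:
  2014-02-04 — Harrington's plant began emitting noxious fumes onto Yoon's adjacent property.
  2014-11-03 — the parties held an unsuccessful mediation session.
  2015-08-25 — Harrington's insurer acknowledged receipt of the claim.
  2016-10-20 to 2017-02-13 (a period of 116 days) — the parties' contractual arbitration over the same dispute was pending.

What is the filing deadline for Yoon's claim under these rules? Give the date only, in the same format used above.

2017-08-04

The claim accrued on 2014-02-04, when the wrongful act occurred.
42 months from 2014-02-04 is 2017-08-04.
No stated provision tolls the period for a pending arbitration, so the interval from 2016-10-20 to 2017-02-13 has no effect on the deadline.
None of the other events listed affects the running of the period under the stated rules.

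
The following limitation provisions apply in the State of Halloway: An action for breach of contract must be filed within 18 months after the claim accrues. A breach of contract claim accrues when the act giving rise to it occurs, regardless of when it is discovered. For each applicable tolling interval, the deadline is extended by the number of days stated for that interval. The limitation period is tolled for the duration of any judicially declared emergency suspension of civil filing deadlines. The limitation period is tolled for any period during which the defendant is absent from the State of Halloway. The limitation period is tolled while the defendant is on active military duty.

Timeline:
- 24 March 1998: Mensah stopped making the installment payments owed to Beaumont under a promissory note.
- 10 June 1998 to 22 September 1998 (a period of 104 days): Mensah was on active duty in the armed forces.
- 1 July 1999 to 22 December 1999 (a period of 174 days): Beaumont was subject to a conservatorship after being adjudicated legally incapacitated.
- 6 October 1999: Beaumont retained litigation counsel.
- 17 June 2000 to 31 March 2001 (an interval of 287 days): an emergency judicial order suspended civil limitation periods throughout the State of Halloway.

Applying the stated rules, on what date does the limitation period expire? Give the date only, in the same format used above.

6 January 2000

The claim accrued on 24 March 1998, the date of the act.
18 months from 24 March 1998 is 24 September 1999.
Because the defendant's active military service ran from 10 June 1998 to 22 September 1998, the deadline is extended by 104 days to 6 January 2000.
By the time the emergency suspension of filing deadlines began on 17 June 2000, the limitation period had already expired on 6 January 2000; that interval cannot revive it.
The plaintiff's legal incapacity from 1 July 1999 to 22 December 1999 does not toll the period, because no stated rule makes the plaintiff's incapacity a tolling event.
Nothing else in the chronology tolls or restarts the period.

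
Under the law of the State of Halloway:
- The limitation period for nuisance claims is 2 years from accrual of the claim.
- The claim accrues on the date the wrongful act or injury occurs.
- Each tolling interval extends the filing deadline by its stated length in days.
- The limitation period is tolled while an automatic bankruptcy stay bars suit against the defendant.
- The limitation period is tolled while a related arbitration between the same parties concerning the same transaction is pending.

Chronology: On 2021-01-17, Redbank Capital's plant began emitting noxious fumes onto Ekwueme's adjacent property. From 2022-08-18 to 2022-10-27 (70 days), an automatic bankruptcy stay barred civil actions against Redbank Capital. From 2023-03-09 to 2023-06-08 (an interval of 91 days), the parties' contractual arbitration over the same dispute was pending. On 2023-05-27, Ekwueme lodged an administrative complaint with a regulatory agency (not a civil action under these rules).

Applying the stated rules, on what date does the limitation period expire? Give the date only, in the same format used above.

2023-06-27

The claim accrued on 2021-01-17, the date of the act.
2 years from 2021-01-17 is 2023-01-17.
The period was tolled for 70 days by the automatic bankruptcy stay (2022-08-18 to 2022-10-27), pushing the deadline to 2023-03-28.
Because the pending related arbitration ran from 2023-03-09 to 2023-06-08, the deadline is extended by 91 days to 2023-06-27.
None of the other events listed affects the running of the period under the stated rules.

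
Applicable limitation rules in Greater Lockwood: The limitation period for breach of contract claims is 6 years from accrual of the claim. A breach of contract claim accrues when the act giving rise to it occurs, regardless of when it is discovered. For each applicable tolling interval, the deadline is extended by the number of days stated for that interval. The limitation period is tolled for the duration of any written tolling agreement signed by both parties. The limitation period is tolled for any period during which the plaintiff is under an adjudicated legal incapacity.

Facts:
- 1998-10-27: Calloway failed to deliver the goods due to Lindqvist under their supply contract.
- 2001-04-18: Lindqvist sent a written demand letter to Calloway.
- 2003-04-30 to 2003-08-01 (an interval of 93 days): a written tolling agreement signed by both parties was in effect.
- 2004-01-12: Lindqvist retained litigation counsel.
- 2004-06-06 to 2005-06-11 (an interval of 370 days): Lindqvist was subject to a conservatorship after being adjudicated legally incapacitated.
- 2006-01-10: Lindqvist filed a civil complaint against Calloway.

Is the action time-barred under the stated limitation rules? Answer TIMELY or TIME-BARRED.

TIMELY

The limitation period began to run on 1998-10-27.
Adding the 6 years base period to 1998-10-27 gives a deadline of 2004-10-27, before any tolling.
The written tolling agreement from 2003-04-30 to 2003-08-01 tolled the period for 93 days, extending the deadline to 2005-01-28.
The plaintiff's legal incapacity from 2004-06-06 to 2005-06-11 tolled the period for 370 days, extending the deadline to 2006-02-02.
The other events in the timeline have no effect on the limitation period under the stated rules.
Lindqvist filed on 2006-01-10, before the 2006-02-02 deadline, so the action is timely.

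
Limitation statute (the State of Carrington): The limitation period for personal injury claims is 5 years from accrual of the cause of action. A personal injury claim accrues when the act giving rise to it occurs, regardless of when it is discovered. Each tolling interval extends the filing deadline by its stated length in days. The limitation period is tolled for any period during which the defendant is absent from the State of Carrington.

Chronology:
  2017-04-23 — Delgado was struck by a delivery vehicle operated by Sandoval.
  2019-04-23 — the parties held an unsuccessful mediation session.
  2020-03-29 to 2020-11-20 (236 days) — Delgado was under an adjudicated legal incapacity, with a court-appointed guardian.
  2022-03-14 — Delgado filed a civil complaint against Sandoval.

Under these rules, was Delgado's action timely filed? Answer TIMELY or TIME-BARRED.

The claim accrued on 2017-04-23, when the wrongful act occurred.
5 years from 2017-04-23 is 2022-04-23.
The plaintiff's legal incapacity from 2020-03-29 to 2020-11-20 does not toll the period, because no stated rule makes the plaintiff's incapacity a tolling event.
None of the other events listed affects the running of the period under the stated rules.
Filing on 2022-03-14 beat the 2022-04-23 deadline — the action is timely.

TIMELY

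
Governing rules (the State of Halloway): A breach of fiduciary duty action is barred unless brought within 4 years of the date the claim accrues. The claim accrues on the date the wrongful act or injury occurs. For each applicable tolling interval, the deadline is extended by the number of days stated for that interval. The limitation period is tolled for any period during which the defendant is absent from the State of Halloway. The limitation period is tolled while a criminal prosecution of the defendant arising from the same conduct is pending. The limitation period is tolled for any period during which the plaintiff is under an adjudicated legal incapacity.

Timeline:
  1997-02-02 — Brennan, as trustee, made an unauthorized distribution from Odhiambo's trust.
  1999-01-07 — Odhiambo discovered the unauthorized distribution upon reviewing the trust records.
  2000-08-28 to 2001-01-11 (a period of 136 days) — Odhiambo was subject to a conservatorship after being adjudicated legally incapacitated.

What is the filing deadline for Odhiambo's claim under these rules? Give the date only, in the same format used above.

The claim accrued on 1997-02-02, when the wrongful act occurred; under the stated occurrence rule the 1999-01-07 discovery does not delay accrual.
Adding the 4 years base period to 1997-02-02 gives a deadline of 2001-02-02, before any tolling.
The plaintiff's legal incapacity from 2000-08-28 to 2001-01-11 tolled the period for 136 days, extending the deadline to 2001-06-18.

2001-06-18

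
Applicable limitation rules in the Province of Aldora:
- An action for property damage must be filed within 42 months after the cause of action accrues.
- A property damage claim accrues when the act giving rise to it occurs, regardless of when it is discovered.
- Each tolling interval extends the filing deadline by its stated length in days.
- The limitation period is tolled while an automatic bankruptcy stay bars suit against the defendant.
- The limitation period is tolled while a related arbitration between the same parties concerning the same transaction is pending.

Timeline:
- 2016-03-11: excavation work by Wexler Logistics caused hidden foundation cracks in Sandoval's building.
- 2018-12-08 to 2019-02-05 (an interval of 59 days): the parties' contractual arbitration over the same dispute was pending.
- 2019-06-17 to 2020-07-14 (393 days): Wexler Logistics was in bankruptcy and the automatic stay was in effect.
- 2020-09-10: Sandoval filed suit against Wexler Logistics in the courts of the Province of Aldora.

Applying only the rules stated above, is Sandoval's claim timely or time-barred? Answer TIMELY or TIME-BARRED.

The claim accrued on 2016-03-11, when the wrongful act occurred.
42 months from 2016-03-11 is 2019-09-11.
The pending related arbitration from 2018-12-08 to 2019-02-05 tolled the period for 59 days, extending the deadline to 2019-11-09.
The period was tolled for 393 days by the automatic bankruptcy stay (2019-06-17 to 2020-07-14), pushing the deadline to 2020-12-06.
The 2020-09-10 filing precedes the 2020-12-06 deadline; the claim is timely.

TIMELY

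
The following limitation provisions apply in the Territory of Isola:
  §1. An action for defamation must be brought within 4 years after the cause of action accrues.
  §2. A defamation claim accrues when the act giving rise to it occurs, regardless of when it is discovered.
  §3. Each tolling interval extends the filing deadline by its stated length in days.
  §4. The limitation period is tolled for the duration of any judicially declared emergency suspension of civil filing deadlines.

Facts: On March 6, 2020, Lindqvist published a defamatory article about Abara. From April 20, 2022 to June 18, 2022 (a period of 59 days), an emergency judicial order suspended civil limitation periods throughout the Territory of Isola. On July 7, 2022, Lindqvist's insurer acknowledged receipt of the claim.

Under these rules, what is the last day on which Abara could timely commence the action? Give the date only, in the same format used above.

May 4, 2024

The limitation period began to run on March 6, 2020.
Adding the 4 years base period to March 6, 2020 gives a deadline of March 6, 2024, before any tolling.
The emergency suspension of filing deadlines from April 20, 2022 to June 18, 2022 tolled the period for 59 days, extending the deadline to May 4, 2024.
The other events in the timeline have no effect on the limitation period under the stated rules.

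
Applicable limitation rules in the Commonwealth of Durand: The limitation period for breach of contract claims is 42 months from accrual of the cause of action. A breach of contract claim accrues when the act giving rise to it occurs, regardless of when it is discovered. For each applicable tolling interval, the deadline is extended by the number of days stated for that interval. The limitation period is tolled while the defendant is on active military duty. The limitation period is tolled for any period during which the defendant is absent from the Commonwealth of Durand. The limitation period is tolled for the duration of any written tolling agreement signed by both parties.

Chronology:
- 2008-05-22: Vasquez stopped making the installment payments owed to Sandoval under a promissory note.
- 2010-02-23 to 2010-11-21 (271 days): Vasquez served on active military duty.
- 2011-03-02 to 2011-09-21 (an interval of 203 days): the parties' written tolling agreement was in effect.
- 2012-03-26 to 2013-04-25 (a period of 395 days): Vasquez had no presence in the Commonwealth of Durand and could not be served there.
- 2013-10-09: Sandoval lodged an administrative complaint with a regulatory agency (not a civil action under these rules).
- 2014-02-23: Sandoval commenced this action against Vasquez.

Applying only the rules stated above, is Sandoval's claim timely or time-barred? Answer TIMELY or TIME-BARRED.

TIMELY

The cause of action accrued on 2008-05-22, the date of the act.
The untolled deadline — 42 months after 2008-05-22 — is 2011-11-22.
The defendant's active military service from 2010-02-23 to 2010-11-21 tolled the period for 271 days, extending the deadline to 2012-08-19.
The period was tolled for 203 days by the written tolling agreement (2011-03-02 to 2011-09-21), pushing the deadline to 2013-03-10.
Because the defendant's absence from the jurisdiction ran from 2012-03-26 to 2013-04-25, the deadline is extended by 395 days to 2014-04-09.
None of the other events listed affects the running of the period under the stated rules.
Filing on 2014-02-23 beat the 2014-04-09 deadline — the action is timely.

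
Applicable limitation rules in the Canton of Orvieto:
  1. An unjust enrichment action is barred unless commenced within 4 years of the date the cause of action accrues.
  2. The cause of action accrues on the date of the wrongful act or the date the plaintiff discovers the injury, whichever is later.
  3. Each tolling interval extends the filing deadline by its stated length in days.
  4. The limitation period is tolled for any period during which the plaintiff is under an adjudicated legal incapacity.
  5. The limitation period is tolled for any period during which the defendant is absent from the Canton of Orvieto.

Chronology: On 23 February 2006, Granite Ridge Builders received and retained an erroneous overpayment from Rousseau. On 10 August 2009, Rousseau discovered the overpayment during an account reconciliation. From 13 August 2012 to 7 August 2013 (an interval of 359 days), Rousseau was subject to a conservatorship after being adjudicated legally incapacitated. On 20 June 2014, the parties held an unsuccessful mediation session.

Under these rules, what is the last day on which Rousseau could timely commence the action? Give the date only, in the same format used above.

Because discovery on 10 August 2009 post-dates the 23 February 2006 act, accrual under the later-of rule falls on 10 August 2009.
The untolled deadline — 4 years after 10 August 2009 — is 10 August 2013.
Because the plaintiff's legal incapacity ran from 13 August 2012 to 7 August 2013, the deadline is extended by 359 days to 4 August 2014.
The other events in the timeline have no effect on the limitation period under the stated rules.

4 August 2014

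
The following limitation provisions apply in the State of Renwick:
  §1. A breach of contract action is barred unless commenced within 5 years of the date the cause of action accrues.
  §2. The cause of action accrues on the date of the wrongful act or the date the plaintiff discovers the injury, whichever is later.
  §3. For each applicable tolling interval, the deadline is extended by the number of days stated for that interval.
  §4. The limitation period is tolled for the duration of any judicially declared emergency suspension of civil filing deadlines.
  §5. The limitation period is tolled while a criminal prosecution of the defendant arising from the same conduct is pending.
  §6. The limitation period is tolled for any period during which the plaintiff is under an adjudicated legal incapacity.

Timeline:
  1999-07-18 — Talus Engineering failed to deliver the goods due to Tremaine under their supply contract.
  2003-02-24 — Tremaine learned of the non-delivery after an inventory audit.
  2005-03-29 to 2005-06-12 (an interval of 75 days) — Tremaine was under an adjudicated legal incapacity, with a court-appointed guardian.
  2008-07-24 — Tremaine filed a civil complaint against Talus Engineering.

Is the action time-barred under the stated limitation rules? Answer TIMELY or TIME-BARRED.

TIME-BARRED

Because discovery on 2003-02-24 post-dates the 1999-07-18 act, accrual under the later-of rule falls on 2003-02-24.
Adding the 5 years base period to 2003-02-24 gives a deadline of 2008-02-24, before any tolling.
Because the plaintiff's legal incapacity ran from 2005-03-29 to 2005-06-12, the deadline is extended by 75 days to 2008-05-09.
Tremaine filed on 2008-07-24, after the 2008-05-09 deadline, so the action is time-barred.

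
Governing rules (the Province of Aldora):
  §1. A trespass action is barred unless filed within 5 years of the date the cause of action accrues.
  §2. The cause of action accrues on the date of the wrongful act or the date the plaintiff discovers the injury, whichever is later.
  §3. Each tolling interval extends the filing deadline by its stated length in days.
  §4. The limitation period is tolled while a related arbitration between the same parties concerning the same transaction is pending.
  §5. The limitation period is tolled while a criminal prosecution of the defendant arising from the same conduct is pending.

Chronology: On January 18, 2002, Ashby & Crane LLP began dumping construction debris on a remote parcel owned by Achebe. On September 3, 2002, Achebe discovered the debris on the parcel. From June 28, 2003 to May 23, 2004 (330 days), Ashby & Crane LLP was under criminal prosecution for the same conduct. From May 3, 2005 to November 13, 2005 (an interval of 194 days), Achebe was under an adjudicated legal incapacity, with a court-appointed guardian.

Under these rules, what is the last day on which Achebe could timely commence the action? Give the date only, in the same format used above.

Taking the later of the act (January 18, 2002) and discovery (September 3, 2002), the claim accrued on September 3, 2002.
Adding the 5 years base period to September 3, 2002 gives a deadline of September 3, 2007, before any tolling.
The period was tolled for 330 days by the pending criminal prosecution (June 28, 2003 to May 23, 2004), pushing the deadline to July 29, 2008.
Although the plaintiff's incapacity ran from May 3, 2005 to November 13, 2005, the stated rules do not make that a tolling event, so it is disregarded.

July 29, 2008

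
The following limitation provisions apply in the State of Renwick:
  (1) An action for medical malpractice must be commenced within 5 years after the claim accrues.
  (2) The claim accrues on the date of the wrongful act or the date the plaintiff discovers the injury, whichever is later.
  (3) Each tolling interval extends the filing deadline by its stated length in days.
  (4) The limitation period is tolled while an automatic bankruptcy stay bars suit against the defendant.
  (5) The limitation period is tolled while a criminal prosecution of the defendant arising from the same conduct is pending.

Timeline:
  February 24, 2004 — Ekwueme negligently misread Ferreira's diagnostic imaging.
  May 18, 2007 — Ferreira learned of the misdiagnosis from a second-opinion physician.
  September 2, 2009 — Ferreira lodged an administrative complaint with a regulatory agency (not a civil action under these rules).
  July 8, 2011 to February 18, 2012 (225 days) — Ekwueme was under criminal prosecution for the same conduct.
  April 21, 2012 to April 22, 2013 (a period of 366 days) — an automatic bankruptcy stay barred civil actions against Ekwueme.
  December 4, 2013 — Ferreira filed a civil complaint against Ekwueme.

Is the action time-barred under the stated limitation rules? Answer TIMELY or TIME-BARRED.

Because discovery on May 18, 2007 post-dates the February 24, 2004 act, accrual under the later-of rule falls on May 18, 2007.
The untolled deadline — 5 years after May 18, 2007 — is May 18, 2012.
The pending criminal prosecution from July 8, 2011 to February 18, 2012 tolled the period for 225 days, extending the deadline to December 29, 2012.
Because the automatic bankruptcy stay ran from April 21, 2012 to April 22, 2013, the deadline is extended by 366 days to December 30, 2013.
None of the other events listed affects the running of the period under the stated rules.
Ferreira filed on December 4, 2013, before the December 30, 2013 deadline, so the action is timely.

TIMELY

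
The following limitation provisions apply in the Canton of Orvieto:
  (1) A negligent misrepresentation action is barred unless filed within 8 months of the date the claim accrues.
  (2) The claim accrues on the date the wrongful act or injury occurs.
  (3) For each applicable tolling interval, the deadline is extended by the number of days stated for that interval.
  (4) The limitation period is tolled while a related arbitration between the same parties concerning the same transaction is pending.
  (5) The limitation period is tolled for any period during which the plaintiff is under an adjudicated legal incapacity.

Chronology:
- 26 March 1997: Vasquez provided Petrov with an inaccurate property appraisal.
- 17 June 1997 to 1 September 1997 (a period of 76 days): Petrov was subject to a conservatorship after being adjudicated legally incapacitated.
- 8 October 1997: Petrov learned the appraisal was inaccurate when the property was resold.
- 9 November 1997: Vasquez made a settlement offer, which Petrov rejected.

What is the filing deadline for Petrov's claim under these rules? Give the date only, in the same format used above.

10 February 1998

Accrual is governed by the date of the act, so the period began to run on 26 March 1997; the later discovery on 8 October 1997 is irrelevant under the stated rule.
Adding the 8 months base period to 26 March 1997 gives a deadline of 26 November 1997, before any tolling.
The plaintiff's legal incapacity from 17 June 1997 to 1 September 1997 tolled the period for 76 days, extending the deadline to 10 February 1998.
The other events in the timeline have no effect on the limitation period under the stated rules.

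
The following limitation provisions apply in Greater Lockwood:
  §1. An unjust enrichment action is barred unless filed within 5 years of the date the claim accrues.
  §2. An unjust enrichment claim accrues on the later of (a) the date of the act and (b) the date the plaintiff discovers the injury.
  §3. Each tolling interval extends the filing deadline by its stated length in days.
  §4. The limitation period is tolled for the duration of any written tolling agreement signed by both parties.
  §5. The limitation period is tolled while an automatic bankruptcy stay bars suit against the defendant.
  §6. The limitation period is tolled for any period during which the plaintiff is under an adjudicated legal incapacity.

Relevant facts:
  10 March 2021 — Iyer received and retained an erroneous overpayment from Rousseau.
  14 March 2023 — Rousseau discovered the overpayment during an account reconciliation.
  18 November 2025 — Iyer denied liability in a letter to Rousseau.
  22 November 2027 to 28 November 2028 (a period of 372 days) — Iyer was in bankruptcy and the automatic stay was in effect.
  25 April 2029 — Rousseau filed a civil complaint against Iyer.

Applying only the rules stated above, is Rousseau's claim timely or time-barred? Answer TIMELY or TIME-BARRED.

Because discovery on 14 March 2023 post-dates the 10 March 2021 act, accrual under the later-of rule falls on 14 March 2023.
5 years from 14 March 2023 is 14 March 2028.
The automatic bankruptcy stay from 22 November 2027 to 28 November 2028 tolled the period for 372 days, extending the deadline to 21 March 2029.
Nothing else in the chronology tolls or restarts the period.
The 25 April 2029 filing falls after the 21 March 2029 deadline; the claim is time-barred.

TIME-BARRED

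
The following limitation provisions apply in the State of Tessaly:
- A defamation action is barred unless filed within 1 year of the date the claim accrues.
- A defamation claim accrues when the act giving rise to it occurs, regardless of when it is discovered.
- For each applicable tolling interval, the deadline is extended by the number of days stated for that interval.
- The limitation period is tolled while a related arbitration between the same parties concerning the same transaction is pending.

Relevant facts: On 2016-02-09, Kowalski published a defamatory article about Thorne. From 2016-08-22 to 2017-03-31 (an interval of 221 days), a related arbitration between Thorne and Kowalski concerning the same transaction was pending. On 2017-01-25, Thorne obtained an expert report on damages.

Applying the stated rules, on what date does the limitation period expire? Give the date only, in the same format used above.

2017-09-18

The limitation period began to run on 2016-02-09.
1 year from 2016-02-09 is 2017-02-09.
The pending related arbitration from 2016-08-22 to 2017-03-31 tolled the period for 221 days, extending the deadline to 2017-09-18.
The other events in the timeline have no effect on the limitation period under the stated rules.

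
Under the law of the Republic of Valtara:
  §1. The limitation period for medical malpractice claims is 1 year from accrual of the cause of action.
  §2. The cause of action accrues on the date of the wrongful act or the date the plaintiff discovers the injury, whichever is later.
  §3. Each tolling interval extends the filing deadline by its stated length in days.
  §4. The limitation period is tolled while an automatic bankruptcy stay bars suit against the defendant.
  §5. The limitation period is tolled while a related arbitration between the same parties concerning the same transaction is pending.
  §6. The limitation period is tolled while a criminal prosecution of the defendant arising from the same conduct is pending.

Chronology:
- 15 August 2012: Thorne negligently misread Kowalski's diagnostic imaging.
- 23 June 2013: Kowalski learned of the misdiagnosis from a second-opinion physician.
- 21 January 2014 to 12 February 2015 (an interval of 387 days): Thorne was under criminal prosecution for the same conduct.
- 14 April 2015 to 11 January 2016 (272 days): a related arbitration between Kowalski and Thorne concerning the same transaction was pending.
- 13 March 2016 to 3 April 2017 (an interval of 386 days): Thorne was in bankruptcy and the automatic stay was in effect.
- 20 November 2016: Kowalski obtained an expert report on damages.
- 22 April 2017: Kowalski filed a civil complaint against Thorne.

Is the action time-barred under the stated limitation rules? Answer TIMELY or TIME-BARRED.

TIMELY

Taking the later of the act (15 August 2012) and discovery (23 June 2013), the claim accrued on 23 June 2013.
Adding the 1 year base period to 23 June 2013 gives a deadline of 23 June 2014, before any tolling.
Because the pending criminal prosecution ran from 21 January 2014 to 12 February 2015, the deadline is extended by 387 days to 15 July 2015.
The pending related arbitration from 14 April 2015 to 11 January 2016 tolled the period for 272 days, extending the deadline to 12 April 2016.
Because the automatic bankruptcy stay ran from 13 March 2016 to 3 April 2017, the deadline is extended by 386 days to 3 May 2017.
Nothing else in the chronology tolls or restarts the period.
The 22 April 2017 filing precedes the 3 May 2017 deadline; the claim is timely.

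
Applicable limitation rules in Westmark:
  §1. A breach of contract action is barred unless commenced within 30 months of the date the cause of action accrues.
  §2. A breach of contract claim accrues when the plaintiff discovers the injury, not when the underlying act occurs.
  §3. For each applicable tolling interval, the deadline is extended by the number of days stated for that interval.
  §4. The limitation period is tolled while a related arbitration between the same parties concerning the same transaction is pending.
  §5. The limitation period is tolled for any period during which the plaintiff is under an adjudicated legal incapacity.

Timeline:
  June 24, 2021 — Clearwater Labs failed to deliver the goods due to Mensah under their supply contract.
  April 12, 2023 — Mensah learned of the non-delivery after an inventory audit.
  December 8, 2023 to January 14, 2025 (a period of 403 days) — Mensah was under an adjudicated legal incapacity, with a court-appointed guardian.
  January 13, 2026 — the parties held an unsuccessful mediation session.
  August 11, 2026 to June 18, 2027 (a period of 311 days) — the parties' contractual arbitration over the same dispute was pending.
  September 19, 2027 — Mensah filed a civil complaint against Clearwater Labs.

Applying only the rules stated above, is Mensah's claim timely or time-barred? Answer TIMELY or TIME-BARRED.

TIMELY

The claim did not accrue until Mensah discovered the injury on April 12, 2023; the June 24, 2021 act date does not start the clock under the stated rule.
30 months from April 12, 2023 is October 12, 2025.
Because the plaintiff's legal incapacity ran from December 8, 2023 to January 14, 2025, the deadline is extended by 403 days to November 19, 2026.
The pending related arbitration from August 11, 2026 to June 18, 2027 tolled the period for 311 days, extending the deadline to September 26, 2027.
None of the other events listed affects the running of the period under the stated rules.
The September 19, 2027 filing precedes the September 26, 2027 deadline; the claim is timely.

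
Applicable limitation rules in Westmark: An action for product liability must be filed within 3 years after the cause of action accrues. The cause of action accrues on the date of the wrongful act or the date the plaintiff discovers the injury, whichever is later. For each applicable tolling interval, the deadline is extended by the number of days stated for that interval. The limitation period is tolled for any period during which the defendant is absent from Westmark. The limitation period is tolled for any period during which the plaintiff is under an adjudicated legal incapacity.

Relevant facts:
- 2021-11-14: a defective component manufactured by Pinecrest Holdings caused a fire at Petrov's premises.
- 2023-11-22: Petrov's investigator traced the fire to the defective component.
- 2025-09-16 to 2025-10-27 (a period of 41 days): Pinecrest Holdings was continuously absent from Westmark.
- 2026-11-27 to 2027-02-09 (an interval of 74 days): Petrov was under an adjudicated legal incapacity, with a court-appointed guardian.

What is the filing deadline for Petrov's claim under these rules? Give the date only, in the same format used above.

Because discovery on 2023-11-22 post-dates the 2021-11-14 act, accrual under the later-of rule falls on 2023-11-22.
3 years from 2023-11-22 is 2026-11-22.
Because the defendant's absence from the jurisdiction ran from 2025-09-16 to 2025-10-27, the deadline is extended by 41 days to 2027-01-02.
The plaintiff's legal incapacity from 2026-11-27 to 2027-02-09 tolled the period for 74 days, extending the deadline to 2027-03-17.

2027-03-17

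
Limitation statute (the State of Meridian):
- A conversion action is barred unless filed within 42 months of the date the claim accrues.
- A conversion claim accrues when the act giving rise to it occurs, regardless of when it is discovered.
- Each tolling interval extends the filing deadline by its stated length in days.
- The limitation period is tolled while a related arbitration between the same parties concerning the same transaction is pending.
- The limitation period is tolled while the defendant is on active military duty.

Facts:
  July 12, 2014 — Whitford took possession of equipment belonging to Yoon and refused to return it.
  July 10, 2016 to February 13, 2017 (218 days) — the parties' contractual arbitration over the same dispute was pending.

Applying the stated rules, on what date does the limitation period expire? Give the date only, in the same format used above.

The limitation period began to run on July 12, 2014.
42 months from July 12, 2014 is January 12, 2018.
The period was tolled for 218 days by the pending related arbitration (July 10, 2016 to February 13, 2017), pushing the deadline to August 18, 2018.

August 18, 2018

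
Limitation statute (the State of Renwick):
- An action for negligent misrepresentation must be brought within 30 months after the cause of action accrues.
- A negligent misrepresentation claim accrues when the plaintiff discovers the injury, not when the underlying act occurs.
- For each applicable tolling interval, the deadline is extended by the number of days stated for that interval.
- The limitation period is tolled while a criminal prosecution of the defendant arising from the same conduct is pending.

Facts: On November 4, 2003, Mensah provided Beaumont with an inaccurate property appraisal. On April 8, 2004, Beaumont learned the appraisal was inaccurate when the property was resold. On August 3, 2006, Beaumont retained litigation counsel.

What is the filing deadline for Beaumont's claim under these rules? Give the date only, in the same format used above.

The claim did not accrue until Beaumont discovered the injury on April 8, 2004; the November 4, 2003 act date does not start the clock under the stated rule.
The untolled deadline — 30 months after April 8, 2004 — is October 8, 2006.
The other events in the timeline have no effect on the limitation period under the stated rules.

October 8, 2006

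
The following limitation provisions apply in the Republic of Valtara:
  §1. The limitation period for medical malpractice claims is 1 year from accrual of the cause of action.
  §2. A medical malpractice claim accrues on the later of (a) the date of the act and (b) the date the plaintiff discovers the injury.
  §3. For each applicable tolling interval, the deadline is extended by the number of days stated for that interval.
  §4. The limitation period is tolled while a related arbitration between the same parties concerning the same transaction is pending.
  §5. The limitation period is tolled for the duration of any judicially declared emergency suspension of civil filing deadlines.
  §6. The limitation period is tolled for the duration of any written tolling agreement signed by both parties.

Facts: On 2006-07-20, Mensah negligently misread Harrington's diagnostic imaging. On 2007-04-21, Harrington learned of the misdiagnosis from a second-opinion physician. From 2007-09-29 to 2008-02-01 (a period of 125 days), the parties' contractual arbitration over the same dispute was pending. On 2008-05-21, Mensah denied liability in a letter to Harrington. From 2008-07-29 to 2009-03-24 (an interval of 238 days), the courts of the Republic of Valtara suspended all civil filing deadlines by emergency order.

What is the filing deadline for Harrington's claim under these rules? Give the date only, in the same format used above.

2009-04-19

The claim accrued on 2007-04-21 — the later of the 2006-07-20 act and the 2007-04-21 discovery.
1 year from 2007-04-21 is 2008-04-21.
The pending related arbitration from 2007-09-29 to 2008-02-01 tolled the period for 125 days, extending the deadline to 2008-08-24.
Because the emergency suspension of filing deadlines ran from 2008-07-29 to 2009-03-24, the deadline is extended by 238 days to 2009-04-19.
Nothing else in the chronology tolls or restarts the period.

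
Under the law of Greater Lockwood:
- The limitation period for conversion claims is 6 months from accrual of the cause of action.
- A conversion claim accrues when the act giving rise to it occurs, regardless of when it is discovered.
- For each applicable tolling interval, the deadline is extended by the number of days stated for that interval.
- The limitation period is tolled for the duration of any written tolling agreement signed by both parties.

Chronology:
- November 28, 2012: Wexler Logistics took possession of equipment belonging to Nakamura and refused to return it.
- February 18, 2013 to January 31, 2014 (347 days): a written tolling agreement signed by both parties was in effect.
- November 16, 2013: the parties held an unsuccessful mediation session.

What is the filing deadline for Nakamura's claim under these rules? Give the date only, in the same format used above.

May 10, 2014

The limitation period began to run on November 28, 2012.
6 months from November 28, 2012 is May 28, 2013.
The written tolling agreement from February 18, 2013 to January 31, 2014 tolled the period for 347 days, extending the deadline to May 10, 2014.
The other events in the timeline have no effect on the limitation period under the stated rules.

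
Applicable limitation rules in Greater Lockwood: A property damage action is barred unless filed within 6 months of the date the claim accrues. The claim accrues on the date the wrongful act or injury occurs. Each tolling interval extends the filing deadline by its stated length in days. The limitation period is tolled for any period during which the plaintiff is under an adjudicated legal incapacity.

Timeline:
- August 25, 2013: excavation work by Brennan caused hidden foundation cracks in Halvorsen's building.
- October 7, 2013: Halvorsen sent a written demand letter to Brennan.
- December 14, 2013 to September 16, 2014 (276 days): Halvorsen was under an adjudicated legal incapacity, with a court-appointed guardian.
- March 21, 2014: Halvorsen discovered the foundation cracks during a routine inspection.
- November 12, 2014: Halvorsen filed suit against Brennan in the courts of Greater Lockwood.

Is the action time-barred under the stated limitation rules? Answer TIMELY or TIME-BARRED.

TIMELY

Accrual is governed by the date of the act, so the period began to run on August 25, 2013; the later discovery on March 21, 2014 is irrelevant under the stated rule.
Adding the 6 months base period to August 25, 2013 gives a deadline of February 25, 2014, before any tolling.
The period was tolled for 276 days by the plaintiff's legal incapacity (December 14, 2013 to September 16, 2014), pushing the deadline to November 28, 2014.
None of the other events listed affects the running of the period under the stated rules.
The November 12, 2014 filing precedes the November 28, 2014 deadline; the claim is timely.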